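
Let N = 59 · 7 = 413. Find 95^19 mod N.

389

Mod 59: 95 ≡ 36; 36^19 ≡ 35 (mod 59).
Mod 7: 95 ≡ 4; by Fermat, exponent reduces to 19 mod 6 = 1; 4^1 ≡ 4 (mod 7).
Combine by CRT: x ≡ 35 (mod 59), x ≡ 4 (mod 7) ⇒ x ≡ 389 (mod 413).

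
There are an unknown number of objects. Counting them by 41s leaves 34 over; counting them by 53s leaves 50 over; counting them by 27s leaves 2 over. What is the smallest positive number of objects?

38369

From N ≡ 34 (mod 41) write N = 34 + 41t. Substituting into N ≡ 50 (mod 53) gives 41t ≡ 16 (mod 53), and since 41⁻¹ ≡ 22 (mod 53), t ≡ 34. Hence N ≡ 34 + 41·34 = 1428 (mod 2173).
From N ≡ 1428 (mod 2173) write N = 1428 + 2173t. Substituting into N ≡ 2 (mod 27) gives 2173t ≡ 5 (mod 27), and since 13⁻¹ ≡ 25 (mod 27), t ≡ 17. Hence N ≡ 1428 + 2173·17 = 38369 (mod 58671).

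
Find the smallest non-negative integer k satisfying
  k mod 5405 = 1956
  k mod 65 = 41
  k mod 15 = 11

56006

Combine the congruences pairwise.
gcd(5405, 65) = 5 and 5 | (41 − 1956), so the pair is consistent; merging gives k ≡ 56006 (mod 70265), where 70265 = lcm(5405, 65).
gcd(70265, 15) = 5 and 5 | (11 − 56006), so the pair is consistent; merging gives k ≡ 56006 (mod 210795), where 210795 = lcm(70265, 15).
The solution is unique modulo lcm(5405, 65, 15) = 210795.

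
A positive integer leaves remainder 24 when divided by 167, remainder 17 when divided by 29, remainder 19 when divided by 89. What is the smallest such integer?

82522

Combine the congruences pairwise.
From x ≡ 24 (mod 167) write x = 24 + 167t. Substituting into x ≡ 17 (mod 29) gives 167t ≡ 22 (mod 29), and since 22⁻¹ ≡ 4 (mod 29), t ≡ 1. Hence x ≡ 24 + 167·1 = 191 (mod 4843).
From x ≡ 191 (mod 4843) write x = 191 + 4843t. Substituting into x ≡ 19 (mod 89) gives 4843t ≡ 6 (mod 89), and since 37⁻¹ ≡ 77 (mod 89), t ≡ 17. Hence x ≡ 191 + 4843·17 = 82522 (mod 431027).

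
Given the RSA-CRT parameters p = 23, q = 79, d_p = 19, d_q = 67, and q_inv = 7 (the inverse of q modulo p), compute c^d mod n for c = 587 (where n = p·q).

1457

m₁ = c^(d_p) mod p: c ≡ 12 (mod 23), and 12^19 mod 23 = 8.
m₂ = c^(d_q) mod q: c ≡ 34 (mod 79), and 34^67 mod 79 = 35.
h = q_inv·(m₁ − m₂) mod p = 7·(8 − 35) mod 23 = 18.
m = m₂ + h·q = 35 + 18·79 = 1457.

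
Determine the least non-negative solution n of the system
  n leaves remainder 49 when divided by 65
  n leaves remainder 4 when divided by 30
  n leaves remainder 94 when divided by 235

17014

Combine the congruences pairwise.
gcd(65, 30) = 5 and 5 | (4 − 49), so the pair is consistent; merging gives n ≡ 244 (mod 390), where 390 = lcm(65, 30).
gcd(390, 235) = 5 and 5 | (94 − 244), so the pair is consistent; merging gives n ≡ 17014 (mod 18330), where 18330 = lcm(390, 235).
The solution is unique modulo lcm(65, 30, 235) = 18330.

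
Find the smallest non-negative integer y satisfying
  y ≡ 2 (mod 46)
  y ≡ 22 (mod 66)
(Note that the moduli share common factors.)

gcd(46, 66) = 2 and 2 | (22 − 2), so the pair is consistent; merging gives y ≡ 1474 (mod 1518), where 1518 = lcm(46, 66).
The solution is unique modulo lcm(46, 66) = 1518.

1474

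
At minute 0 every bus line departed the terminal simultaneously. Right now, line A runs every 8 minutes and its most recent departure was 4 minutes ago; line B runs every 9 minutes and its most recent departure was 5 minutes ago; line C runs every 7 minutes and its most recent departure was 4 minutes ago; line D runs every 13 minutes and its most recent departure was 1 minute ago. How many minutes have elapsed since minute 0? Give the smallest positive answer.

6332

The moduli are pairwise coprime; N = 8·9·7·13 = 6552.
N/8 = 819; 819 ≡ 3 (mod 8); 3·3 ≡ 1, so inverse 3.
N/9 = 728; 728 ≡ 8 (mod 9); 8·8 ≡ 1, so inverse 8.
N/7 = 936; 936 ≡ 5 (mod 7); 5·3 ≡ 1, so inverse 3.
N/13 = 504; 504 ≡ 10 (mod 13); 10·4 ≡ 1, so inverse 4.
t ≡ 4·819·3 + 5·728·8 + 4·936·3 + 1·504·4 = 52196.
52196 mod 6552 = 6332.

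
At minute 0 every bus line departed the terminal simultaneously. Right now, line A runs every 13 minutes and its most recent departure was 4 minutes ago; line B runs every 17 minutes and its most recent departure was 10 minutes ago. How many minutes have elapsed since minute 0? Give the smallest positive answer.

95

Combine the congruences pairwise.
From t ≡ 4 (mod 13) write t = 4 + 13s. Substituting into t ≡ 10 (mod 17) gives 13s ≡ 6 (mod 17), and since 13⁻¹ ≡ 4 (mod 17), s ≡ 7. Hence t ≡ 4 + 13·7 = 95 (mod 221).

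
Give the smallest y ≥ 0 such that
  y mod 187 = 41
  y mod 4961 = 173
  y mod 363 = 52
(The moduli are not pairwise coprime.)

49783

Combine the congruences pairwise.
gcd(187, 4961) = 11 and 11 | (173 − 41), so the pair is consistent; merging gives y ≡ 49783 (mod 84337), where 84337 = lcm(187, 4961).
gcd(84337, 363) = 121 and 121 | (52 − 49783), so the pair is consistent; merging gives y ≡ 49783 (mod 253011), where 253011 = lcm(84337, 363).
The solution is unique modulo lcm(187, 4961, 363) = 253011.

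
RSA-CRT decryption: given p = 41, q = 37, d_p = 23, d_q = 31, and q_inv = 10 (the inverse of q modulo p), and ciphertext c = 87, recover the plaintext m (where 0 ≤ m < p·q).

m₁ = c^(d_p) mod p: c ≡ 5 (mod 41), and 5^23 mod 41 = 2.
m₂ = c^(d_q) mod q: c ≡ 13 (mod 37), and 13^31 mod 37 = 18.
h = q_inv·(m₁ − m₂) mod p = 10·(2 − 18) mod 41 = 4.
m = m₂ + h·q = 18 + 4·37 = 166.

166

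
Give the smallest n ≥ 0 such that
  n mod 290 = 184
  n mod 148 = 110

10914

gcd(290, 148) = 2 and 2 | (110 − 184), so the pair is consistent; merging gives n ≡ 10914 (mod 21460), where 21460 = lcm(290, 148).
The solution is unique modulo lcm(290, 148) = 21460.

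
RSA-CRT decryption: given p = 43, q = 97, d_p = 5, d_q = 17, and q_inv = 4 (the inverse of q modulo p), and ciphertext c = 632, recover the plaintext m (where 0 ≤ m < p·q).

1990

m₁ = c^(d_p) mod p: c ≡ 30 (mod 43), and 30^5 mod 43 = 12.
m₂ = c^(d_q) mod q: c ≡ 50 (mod 97), and 50^17 mod 97 = 50.
h = q_inv·(m₁ − m₂) mod p = 4·(12 − 50) mod 43 = 20.
m = m₂ + h·q = 50 + 20·97 = 1990.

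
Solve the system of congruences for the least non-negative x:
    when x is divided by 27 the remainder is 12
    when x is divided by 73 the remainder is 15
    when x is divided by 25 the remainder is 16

39216

From x ≡ 12 (mod 27) write x = 12 + 27t. Substituting into x ≡ 15 (mod 73) gives 27t ≡ 3 (mod 73), and since 27⁻¹ ≡ 46 (mod 73), t ≡ 65. Hence x ≡ 12 + 27·65 = 1767 (mod 1971).
From x ≡ 1767 (mod 1971) write x = 1767 + 1971t. Substituting into x ≡ 16 (mod 25) gives 1971t ≡ 24 (mod 25), and since 21⁻¹ ≡ 6 (mod 25), t ≡ 19. Hence x ≡ 1767 + 1971·19 = 39216 (mod 49275).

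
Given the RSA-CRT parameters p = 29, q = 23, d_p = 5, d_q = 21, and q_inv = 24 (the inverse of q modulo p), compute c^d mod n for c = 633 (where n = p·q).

m₁ = c^(d_p) mod p: c ≡ 24 (mod 29), and 24^5 mod 29 = 7.
m₂ = c^(d_q) mod q: c ≡ 12 (mod 23), and 12^21 mod 23 = 2.
h = q_inv·(m₁ − m₂) mod p = 24·(7 − 2) mod 29 = 4.
m = m₂ + h·q = 2 + 4·23 = 94.

94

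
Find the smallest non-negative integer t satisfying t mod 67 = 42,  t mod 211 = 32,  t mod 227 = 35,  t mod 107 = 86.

200547725

Combine the congruences pairwise.
From t ≡ 42 (mod 67) write t = 42 + 67s. Substituting into t ≡ 32 (mod 211) gives 67s ≡ 201 (mod 211), and since 67⁻¹ ≡ 63 (mod 211), s ≡ 3. Hence t ≡ 42 + 67·3 = 243 (mod 14137).
From t ≡ 243 (mod 14137) write t = 243 + 14137s. Substituting into t ≡ 35 (mod 227) gives 14137s ≡ 19 (mod 227), and since 63⁻¹ ≡ 209 (mod 227), s ≡ 112. Hence t ≡ 243 + 14137·112 = 1583587 (mod 3209099).
From t ≡ 1583587 (mod 3209099) write t = 1583587 + 3209099s. Substituting into t ≡ 86 (mod 107) gives 3209099s ≡ 99 (mod 107), and since 62⁻¹ ≡ 19 (mod 107), s ≡ 62. Hence t ≡ 1583587 + 3209099·62 = 200547725 (mod 343373593).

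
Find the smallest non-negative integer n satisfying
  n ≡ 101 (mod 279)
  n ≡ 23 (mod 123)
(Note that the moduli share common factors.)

5681

Combine the congruences pairwise.
gcd(279, 123) = 3 and 3 | (23 − 101), so the pair is consistent; merging gives n ≡ 5681 (mod 11439), where 11439 = lcm(279, 123).
The solution is unique modulo lcm(279, 123) = 11439.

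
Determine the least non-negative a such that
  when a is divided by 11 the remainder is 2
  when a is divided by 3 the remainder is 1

13

From a ≡ 2 (mod 11) write a = 2 + 11t. Substituting into a ≡ 1 (mod 3) gives 11t ≡ 2 (mod 3), and since 2⁻¹ ≡ 2 (mod 3), t ≡ 1. Hence a ≡ 2 + 11·1 = 13 (mod 33).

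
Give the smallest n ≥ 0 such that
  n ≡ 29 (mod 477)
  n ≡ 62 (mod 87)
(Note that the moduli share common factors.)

gcd(477, 87) = 3 and 3 | (62 − 29), so the pair is consistent; merging gives n ≡ 3368 (mod 13833), where 13833 = lcm(477, 87).
The solution is unique modulo lcm(477, 87) = 13833.

3368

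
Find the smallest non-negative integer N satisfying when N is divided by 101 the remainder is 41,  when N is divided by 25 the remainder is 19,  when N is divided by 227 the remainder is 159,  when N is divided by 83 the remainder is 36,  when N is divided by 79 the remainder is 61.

2298722469

Combine the congruences pairwise.
From N ≡ 41 (mod 101) write N = 41 + 101t. Substituting into N ≡ 19 (mod 25) gives 101t ≡ 3 (mod 25), and since 1⁻¹ ≡ 1 (mod 25), t ≡ 3. Hence N ≡ 41 + 101·3 = 344 (mod 2525).
From N ≡ 344 (mod 2525) write N = 344 + 2525t. Substituting into N ≡ 159 (mod 227) gives 2525t ≡ 42 (mod 227), and since 28⁻¹ ≡ 73 (mod 227), t ≡ 115. Hence N ≡ 344 + 2525·115 = 290719 (mod 573175).
From N ≡ 290719 (mod 573175) write N = 290719 + 573175t. Substituting into N ≡ 36 (mod 83) gives 573175t ≡ 66 (mod 83), and since 60⁻¹ ≡ 18 (mod 83), t ≡ 26. Hence N ≡ 290719 + 573175·26 = 15193269 (mod 47573525).
From N ≡ 15193269 (mod 47573525) write N = 15193269 + 47573525t. Substituting into N ≡ 61 (mod 79) gives 47573525t ≡ 72 (mod 79), and since 41⁻¹ ≡ 27 (mod 79), t ≡ 48. Hence N ≡ 15193269 + 47573525·48 = 2298722469 (mod 3758308475).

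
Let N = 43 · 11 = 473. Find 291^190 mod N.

Mod 43: 291 ≡ 33; by Fermat, exponent reduces to 190 mod 42 = 22; 33^22 ≡ 10 (mod 43).
Mod 11: 291 ≡ 5; since 10 | 190, by Fermat 5^190 ≡ 1 (mod 11).
Combine by CRT: x ≡ 10 (mod 43), x ≡ 1 (mod 11) ⇒ x ≡ 397 (mod 473).

397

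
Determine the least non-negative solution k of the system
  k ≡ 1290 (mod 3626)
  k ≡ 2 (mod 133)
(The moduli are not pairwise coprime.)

19420

gcd(3626, 133) = 7 and 7 | (2 − 1290), so the pair is consistent; merging gives k ≡ 19420 (mod 68894), where 68894 = lcm(3626, 133).
The solution is unique modulo lcm(3626, 133) = 68894.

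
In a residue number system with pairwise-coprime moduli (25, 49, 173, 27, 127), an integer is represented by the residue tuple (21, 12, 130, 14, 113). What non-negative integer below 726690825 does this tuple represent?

283013771

The moduli are pairwise coprime; N = 25·49·173·27·127 = 726690825.
N/25 = 29067633; 29067633 ≡ 8 (mod 25); 8·22 ≡ 1, so inverse 22.
N/49 = 14830425; 14830425 ≡ 36 (mod 49); 36·15 ≡ 1, so inverse 15.
N/173 = 4200525; 4200525 ≡ 85 (mod 173); 85·57 ≡ 1, so inverse 57.
N/27 = 26914475; 26914475 ≡ 11 (mod 27); 11·5 ≡ 1, so inverse 5.
N/127 = 5721975; 5721975 ≡ 117 (mod 127); 117·38 ≡ 1, so inverse 38.
x ≡ 21·29067633·22 + 12·14830425·15 + 130·4200525·57 + 14·26914475·5 + 113·5721975·38 = 73678787096.
73678787096 mod 726690825 = 283013771.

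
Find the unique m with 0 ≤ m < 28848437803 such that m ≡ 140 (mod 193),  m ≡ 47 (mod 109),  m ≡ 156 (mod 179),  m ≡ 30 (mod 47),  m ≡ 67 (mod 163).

802897317

The moduli are pairwise coprime; N = 193·109·179·47·163 = 28848437803.
N/193 = 149473771; 149473771 ≡ 96 (mod 193); 96·191 ≡ 1, so inverse 191.
N/109 = 264664567; 264664567 ≡ 32 (mod 109); 32·92 ≡ 1, so inverse 92.
N/179 = 161164457; 161164457 ≡ 17 (mod 179); 17·158 ≡ 1, so inverse 158.
N/47 = 613796549; 613796549 ≡ 2 (mod 47); 2·24 ≡ 1, so inverse 24.
N/163 = 176984281; 176984281 ≡ 22 (mod 163); 22·126 ≡ 1, so inverse 126.
m ≡ 140·149473771·191 + 47·264664567·92 + 156·161164457·158 + 30·613796549·24 + 67·176984281·126 = 11049754575866.
11049754575866 mod 28848437803 = 802897317.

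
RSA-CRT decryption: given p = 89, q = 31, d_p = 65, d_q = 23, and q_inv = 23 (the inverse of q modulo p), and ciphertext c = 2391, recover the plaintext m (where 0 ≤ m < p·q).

1056

m₁ = c^(d_p) mod p: c ≡ 77 (mod 89), and 77^65 mod 89 = 77.
m₂ = c^(d_q) mod q: c ≡ 4 (mod 31), and 4^23 mod 31 = 2.
h = q_inv·(m₁ − m₂) mod p = 23·(77 − 2) mod 89 = 34.
m = m₂ + h·q = 2 + 34·31 = 1056.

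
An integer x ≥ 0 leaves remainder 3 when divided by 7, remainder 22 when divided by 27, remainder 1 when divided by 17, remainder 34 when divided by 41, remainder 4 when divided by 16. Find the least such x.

The moduli are pairwise coprime; N = 7·27·17·41·16 = 2107728.
N/7 = 301104; 301104 ≡ 6 (mod 7); 6·6 ≡ 1, so inverse 6.
N/27 = 78064; 78064 ≡ 7 (mod 27); 7·4 ≡ 1, so inverse 4.
N/17 = 123984; 123984 ≡ 3 (mod 17); 3·6 ≡ 1, so inverse 6.
N/41 = 51408; 51408 ≡ 35 (mod 41); 35·34 ≡ 1, so inverse 34.
N/16 = 131733; 131733 ≡ 5 (mod 16); 5·13 ≡ 1, so inverse 13.
x ≡ 3·301104·6 + 22·78064·4 + 1·123984·6 + 34·51408·34 + 4·131733·13 = 79311172.
79311172 mod 2107728 = 1325236.

1325236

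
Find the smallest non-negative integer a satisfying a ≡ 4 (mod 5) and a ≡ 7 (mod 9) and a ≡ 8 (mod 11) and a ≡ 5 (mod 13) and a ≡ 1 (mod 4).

10249

The moduli are pairwise coprime; N = 5·9·11·13·4 = 25740.
N/5 = 5148; 5148 ≡ 3 (mod 5); 3·2 ≡ 1, so inverse 2.
N/9 = 2860; 2860 ≡ 7 (mod 9); 7·4 ≡ 1, so inverse 4.
N/11 = 2340; 2340 ≡ 8 (mod 11); 8·7 ≡ 1, so inverse 7.
N/13 = 1980; 1980 ≡ 4 (mod 13); 4·10 ≡ 1, so inverse 10.
N/4 = 6435; 6435 ≡ 3 (mod 4); 3·3 ≡ 1, so inverse 3.
a ≡ 4·5148·2 + 7·2860·4 + 8·2340·7 + 5·1980·10 + 1·6435·3 = 370609.
370609 mod 25740 = 10249.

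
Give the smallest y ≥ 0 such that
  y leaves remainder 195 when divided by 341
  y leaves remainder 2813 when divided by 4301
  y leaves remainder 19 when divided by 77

Combine the congruences pairwise.
gcd(341, 4301) = 11 and 11 | (2813 − 195), so the pair is consistent; merging gives y ≡ 110338 (mod 133331), where 133331 = lcm(341, 4301).
gcd(133331, 77) = 11 and 11 | (19 − 110338), so the pair is consistent; merging gives y ≡ 643662 (mod 933317), where 933317 = lcm(133331, 77).
The solution is unique modulo lcm(341, 4301, 77) = 933317.

643662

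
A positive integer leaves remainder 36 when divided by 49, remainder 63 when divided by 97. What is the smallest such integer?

2682

From N ≡ 36 (mod 49) write N = 36 + 49t. Substituting into N ≡ 63 (mod 97) gives 49t ≡ 27 (mod 97), and since 49⁻¹ ≡ 2 (mod 97), t ≡ 54. Hence N ≡ 36 + 49·54 = 2682 (mod 4753).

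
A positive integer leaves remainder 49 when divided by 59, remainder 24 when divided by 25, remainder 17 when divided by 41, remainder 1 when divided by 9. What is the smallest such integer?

From k ≡ 49 (mod 59) write k = 49 + 59t. Substituting into k ≡ 24 (mod 25) gives 59t ≡ 0 (mod 25), and since 9⁻¹ ≡ 14 (mod 25), t ≡ 0. Hence k ≡ 49 + 59·0 = 49 (mod 1475).
From k ≡ 49 (mod 1475) write k = 49 + 1475t. Substituting into k ≡ 17 (mod 41) gives 1475t ≡ 9 (mod 41), and since 40⁻¹ ≡ 40 (mod 41), t ≡ 32. Hence k ≡ 49 + 1475·32 = 47249 (mod 60475).
From k ≡ 47249 (mod 60475) write k = 47249 + 60475t. Substituting into k ≡ 1 (mod 9) gives 60475t ≡ 2 (mod 9), and since 4⁻¹ ≡ 7 (mod 9), t ≡ 5. Hence k ≡ 47249 + 60475·5 = 349624 (mod 544275).

349624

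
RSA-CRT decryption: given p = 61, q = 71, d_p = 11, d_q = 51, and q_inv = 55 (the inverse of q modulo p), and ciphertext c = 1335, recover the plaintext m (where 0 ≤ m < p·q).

m₁ = c^(d_p) mod p: c ≡ 54 (mod 61), and 54^11 mod 61 = 30.
m₂ = c^(d_q) mod q: c ≡ 57 (mod 71), and 57^51 mod 71 = 57.
h = q_inv·(m₁ − m₂) mod p = 55·(30 − 57) mod 61 = 40.
m = m₂ + h·q = 57 + 40·71 = 2897.

2897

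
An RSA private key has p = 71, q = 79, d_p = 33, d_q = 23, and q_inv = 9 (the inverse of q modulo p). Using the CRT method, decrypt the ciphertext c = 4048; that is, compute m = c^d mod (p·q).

m₁ = c^(d_p) mod p: c ≡ 1 (mod 71), and 1^33 mod 71 = 1.
m₂ = c^(d_q) mod q: c ≡ 19 (mod 79), and 19^23 mod 79 = 13.
h = q_inv·(m₁ − m₂) mod p = 9·(1 − 13) mod 71 = 34.
m = m₂ + h·q = 13 + 34·79 = 2699.

2699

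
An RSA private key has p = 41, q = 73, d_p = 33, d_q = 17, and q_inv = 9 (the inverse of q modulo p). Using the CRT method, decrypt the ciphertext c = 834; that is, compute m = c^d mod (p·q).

1080

m₁ = c^(d_p) mod p: c ≡ 14 (mod 41), and 14^33 mod 41 = 14.
m₂ = c^(d_q) mod q: c ≡ 31 (mod 73), and 31^17 mod 73 = 58.
h = q_inv·(m₁ − m₂) mod p = 9·(14 − 58) mod 41 = 14.
m = m₂ + h·q = 58 + 14·73 = 1080.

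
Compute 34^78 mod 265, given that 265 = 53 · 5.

211

Mod 53: 34 ≡ 34; by Fermat, exponent reduces to 78 mod 52 = 26; 34^26 ≡ 52 (mod 53).
Mod 5: 34 ≡ 4; by Fermat, exponent reduces to 78 mod 4 = 2; 4^2 ≡ 1 (mod 5).
Combine by CRT: x ≡ 52 (mod 53), x ≡ 1 (mod 5) ⇒ x ≡ 211 (mod 265).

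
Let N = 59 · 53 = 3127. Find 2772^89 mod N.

471

Mod 59: 2772 ≡ 58; by Fermat, exponent reduces to 89 mod 58 = 31; 58^31 ≡ 58 (mod 59).
Mod 53: 2772 ≡ 16; by Fermat, exponent reduces to 89 mod 52 = 37; 16^37 ≡ 47 (mod 53).
Combine by CRT: x ≡ 58 (mod 59), x ≡ 47 (mod 53) ⇒ x ≡ 471 (mod 3127).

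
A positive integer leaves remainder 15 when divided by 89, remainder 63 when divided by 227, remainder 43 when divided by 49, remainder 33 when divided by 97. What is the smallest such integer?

The moduli are pairwise coprime; N = 89·227·49·97 = 96024859.
N/89 = 1078931; 1078931 ≡ 73 (mod 89); 73·50 ≡ 1, so inverse 50.
N/227 = 423017; 423017 ≡ 116 (mod 227); 116·182 ≡ 1, so inverse 182.
N/49 = 1959691; 1959691 ≡ 34 (mod 49); 34·13 ≡ 1, so inverse 13.
N/97 = 989947; 989947 ≡ 62 (mod 97); 62·36 ≡ 1, so inverse 36.
k ≡ 15·1078931·50 + 63·423017·182 + 43·1959691·13 + 33·989947·36 = 7931035477.
7931035477 mod 96024859 = 56997039.

56997039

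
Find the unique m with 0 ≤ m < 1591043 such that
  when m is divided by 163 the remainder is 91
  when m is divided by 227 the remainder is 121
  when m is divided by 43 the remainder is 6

486809

From m ≡ 91 (mod 163) write m = 91 + 163t. Substituting into m ≡ 121 (mod 227) gives 163t ≡ 30 (mod 227), and since 163⁻¹ ≡ 39 (mod 227), t ≡ 35. Hence m ≡ 91 + 163·35 = 5796 (mod 37001).
From m ≡ 5796 (mod 37001) write m = 5796 + 37001t. Substituting into m ≡ 6 (mod 43) gives 37001t ≡ 15 (mod 43), and since 21⁻¹ ≡ 41 (mod 43), t ≡ 13. Hence m ≡ 5796 + 37001·13 = 486809 (mod 1591043).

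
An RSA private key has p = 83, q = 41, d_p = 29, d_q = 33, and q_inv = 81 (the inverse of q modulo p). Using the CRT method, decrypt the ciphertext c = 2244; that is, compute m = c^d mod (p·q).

1442

m₁ = c^(d_p) mod p: c ≡ 3 (mod 83), and 3^29 mod 83 = 31.
m₂ = c^(d_q) mod q: c ≡ 30 (mod 41), and 30^33 mod 41 = 7.
h = q_inv·(m₁ − m₂) mod p = 81·(31 − 7) mod 83 = 35.
m = m₂ + h·q = 7 + 35·41 = 1442.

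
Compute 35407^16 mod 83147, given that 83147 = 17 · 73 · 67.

48162

Mod 17: 35407 ≡ 13; since 16 | 16, by Fermat 13^16 ≡ 1 (mod 17).
Mod 73: 35407 ≡ 2; 2^16 ≡ 55 (mod 73).
Mod 67: 35407 ≡ 31; 31^16 ≡ 56 (mod 67).
Combine by CRT: x ≡ 1 (mod 17), x ≡ 55 (mod 73), x ≡ 56 (mod 67) ⇒ x ≡ 48162 (mod 83147).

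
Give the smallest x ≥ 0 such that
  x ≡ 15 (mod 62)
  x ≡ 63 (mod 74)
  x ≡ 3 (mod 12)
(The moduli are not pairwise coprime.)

Combine the congruences pairwise.
gcd(62, 74) = 2 and 2 | (63 − 15), so the pair is consistent; merging gives x ≡ 2061 (mod 2294), where 2294 = lcm(62, 74).
gcd(2294, 12) = 2 and 2 | (3 − 2061), so the pair is consistent; merging gives x ≡ 8943 (mod 13764), where 13764 = lcm(2294, 12).
The solution is unique modulo lcm(62, 74, 12) = 13764.

8943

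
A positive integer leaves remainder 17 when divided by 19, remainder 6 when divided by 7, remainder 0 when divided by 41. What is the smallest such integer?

2050

The moduli are pairwise coprime; N = 19·7·41 = 5453.
N/19 = 287; 287 ≡ 2 (mod 19); 2·10 ≡ 1, so inverse 10.
N/7 = 779; 779 ≡ 2 (mod 7); 2·4 ≡ 1, so inverse 4.
N/41 = 133; 133 ≡ 10 (mod 41); 10·37 ≡ 1, so inverse 37.
x ≡ 17·287·10 + 6·779·4 + 0·133·37 = 67486.
67486 mod 5453 = 2050.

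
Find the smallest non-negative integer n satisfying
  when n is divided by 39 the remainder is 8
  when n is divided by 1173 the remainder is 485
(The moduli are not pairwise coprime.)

12215

Combine the congruences pairwise.
gcd(39, 1173) = 3 and 3 | (485 − 8), so the pair is consistent; merging gives n ≡ 12215 (mod 15249), where 15249 = lcm(39, 1173).
The solution is unique modulo lcm(39, 1173) = 15249.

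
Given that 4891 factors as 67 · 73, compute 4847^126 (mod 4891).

Mod 67: 4847 ≡ 23; by Fermat, exponent reduces to 126 mod 66 = 60; 23^60 ≡ 25 (mod 67).
Mod 73: 4847 ≡ 29; by Fermat, exponent reduces to 126 mod 72 = 54; 29^54 ≡ 27 (mod 73).
Combine by CRT: x ≡ 25 (mod 67), x ≡ 27 (mod 73) ⇒ x ≡ 1633 (mod 4891).

1633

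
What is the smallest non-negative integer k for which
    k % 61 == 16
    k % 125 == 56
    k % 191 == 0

862556

The moduli are pairwise coprime; N = 61·125·191 = 1456375.
N/61 = 23875; 23875 ≡ 24 (mod 61); 24·28 ≡ 1, so inverse 28.
N/125 = 11651; 11651 ≡ 26 (mod 125); 26·101 ≡ 1, so inverse 101.
N/191 = 7625; 7625 ≡ 176 (mod 191); 176·140 ≡ 1, so inverse 140.
k ≡ 16·23875·28 + 56·11651·101 + 0·7625·140 = 76594056.
76594056 mod 1456375 = 862556.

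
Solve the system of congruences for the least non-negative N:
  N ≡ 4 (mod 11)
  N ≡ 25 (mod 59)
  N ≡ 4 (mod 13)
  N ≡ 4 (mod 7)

The moduli are pairwise coprime; M = 11·59·13·7 = 59059.
M/11 = 5369; 5369 ≡ 1 (mod 11), inverse 1.
M/59 = 1001; 1001 ≡ 57 (mod 59); 57·29 ≡ 1, so inverse 29.
M/13 = 4543; 4543 ≡ 6 (mod 13); 6·11 ≡ 1, so inverse 11.
M/7 = 8437; 8437 ≡ 2 (mod 7); 2·4 ≡ 1, so inverse 4.
N ≡ 4·5369·1 + 25·1001·29 + 4·4543·11 + 4·8437·4 = 1082085.
1082085 mod 59059 = 19023.

19023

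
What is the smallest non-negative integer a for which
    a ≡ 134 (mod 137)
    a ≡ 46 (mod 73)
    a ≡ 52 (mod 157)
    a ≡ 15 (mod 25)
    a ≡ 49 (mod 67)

The moduli are pairwise coprime; N = 137·73·157·25·67 = 2630012975.
N/137 = 19197175; 19197175 ≡ 50 (mod 137); 50·74 ≡ 1, so inverse 74.
N/73 = 36027575; 36027575 ≡ 31 (mod 73); 31·33 ≡ 1, so inverse 33.
N/157 = 16751675; 16751675 ≡ 89 (mod 157); 89·30 ≡ 1, so inverse 30.
N/25 = 105200519; 105200519 ≡ 19 (mod 25); 19·4 ≡ 1, so inverse 4.
N/67 = 39253925; 39253925 ≡ 32 (mod 67); 32·44 ≡ 1, so inverse 44.
a ≡ 134·19197175·74 + 46·36027575·33 + 52·16751675·30 + 15·105200519·4 + 49·39253925·44 = 362125152590.
362125152590 mod 2630012975 = 1813375015.

1813375015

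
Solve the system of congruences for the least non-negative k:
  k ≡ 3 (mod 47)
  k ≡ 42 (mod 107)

Combine the congruences pairwise.
From k ≡ 3 (mod 47) write k = 3 + 47t. Substituting into k ≡ 42 (mod 107) gives 47t ≡ 39 (mod 107), and since 47⁻¹ ≡ 41 (mod 107), t ≡ 101. Hence k ≡ 3 + 47·101 = 4750 (mod 5029).

4750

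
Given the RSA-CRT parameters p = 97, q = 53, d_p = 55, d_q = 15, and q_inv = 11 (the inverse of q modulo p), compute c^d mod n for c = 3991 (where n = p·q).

1634

m₁ = c^(d_p) mod p: c ≡ 14 (mod 97), and 14^55 mod 97 = 82.
m₂ = c^(d_q) mod q: c ≡ 16 (mod 53), and 16^15 mod 53 = 44.
h = q_inv·(m₁ − m₂) mod p = 11·(82 − 44) mod 97 = 30.
m = m₂ + h·q = 44 + 30·53 = 1634.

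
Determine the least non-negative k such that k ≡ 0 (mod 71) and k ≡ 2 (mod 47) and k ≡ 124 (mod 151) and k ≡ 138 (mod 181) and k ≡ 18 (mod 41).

1808751057

Combine the congruences pairwise.
From k ≡ 0 (mod 71) write k = 0 + 71t. Substituting into k ≡ 2 (mod 47) gives 71t ≡ 2 (mod 47), and since 24⁻¹ ≡ 2 (mod 47), t ≡ 4. Hence k ≡ 0 + 71·4 = 284 (mod 3337).
From k ≡ 284 (mod 3337) write k = 284 + 3337t. Substituting into k ≡ 124 (mod 151) gives 3337t ≡ 142 (mod 151), and since 15⁻¹ ≡ 141 (mod 151), t ≡ 90. Hence k ≡ 284 + 3337·90 = 300614 (mod 503887).
From k ≡ 300614 (mod 503887) write k = 300614 + 503887t. Substituting into k ≡ 138 (mod 181) gives 503887t ≡ 165 (mod 181), and since 164⁻¹ ≡ 149 (mod 181), t ≡ 150. Hence k ≡ 300614 + 503887·150 = 75883664 (mod 91203547).
From k ≡ 75883664 (mod 91203547) write k = 75883664 + 91203547t. Substituting into k ≡ 18 (mod 41) gives 91203547t ≡ 15 (mod 41), and since 31⁻¹ ≡ 4 (mod 41), t ≡ 19. Hence k ≡ 75883664 + 91203547·19 = 1808751057 (mod 3739345427).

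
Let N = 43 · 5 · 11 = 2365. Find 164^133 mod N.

Mod 43: 164 ≡ 35; by Fermat, exponent reduces to 133 mod 42 = 7; 35^7 ≡ 1 (mod 43).
Mod 5: 164 ≡ 4; by Fermat, exponent reduces to 133 mod 4 = 1; 4^1 ≡ 4 (mod 5).
Mod 11: 164 ≡ 10; by Fermat, exponent reduces to 133 mod 10 = 3; 10^3 ≡ 10 (mod 11).
Combine by CRT: x ≡ 1 (mod 43), x ≡ 4 (mod 5), x ≡ 10 (mod 11) ⇒ x ≡ 1979 (mod 2365).

1979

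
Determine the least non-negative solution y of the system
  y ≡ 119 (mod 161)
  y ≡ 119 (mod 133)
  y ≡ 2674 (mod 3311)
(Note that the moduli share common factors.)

gcd(161, 133) = 7 and 7 | (119 − 119), so the pair is consistent; merging gives y ≡ 119 (mod 3059), where 3059 = lcm(161, 133).
gcd(3059, 3311) = 7 and 7 | (2674 − 119), so the pair is consistent; merging gives y ≡ 9296 (mod 1446907), where 1446907 = lcm(3059, 3311).
The solution is unique modulo lcm(161, 133, 3311) = 1446907.

9296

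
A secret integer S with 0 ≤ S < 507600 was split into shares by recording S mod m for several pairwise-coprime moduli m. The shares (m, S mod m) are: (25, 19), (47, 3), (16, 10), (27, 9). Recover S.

63594

The moduli are pairwise coprime; N = 25·47·16·27 = 507600.
N/25 = 20304; 20304 ≡ 4 (mod 25); 4·19 ≡ 1, so inverse 19.
N/47 = 10800; 10800 ≡ 37 (mod 47); 37·14 ≡ 1, so inverse 14.
N/16 = 31725; 31725 ≡ 13 (mod 16); 13·5 ≡ 1, so inverse 5.
N/27 = 18800; 18800 ≡ 8 (mod 27); 8·17 ≡ 1, so inverse 17.
S ≡ 19·20304·19 + 3·10800·14 + 10·31725·5 + 9·18800·17 = 12245994.
12245994 mod 507600 = 63594.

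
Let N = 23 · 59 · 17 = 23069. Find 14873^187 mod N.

Mod 23: 14873 ≡ 15; by Fermat, exponent reduces to 187 mod 22 = 11; 15^11 ≡ 22 (mod 23).
Mod 59: 14873 ≡ 5; by Fermat, exponent reduces to 187 mod 58 = 13; 5^13 ≡ 28 (mod 59).
Mod 17: 14873 ≡ 15; by Fermat, exponent reduces to 187 mod 16 = 11; 15^11 ≡ 9 (mod 17).
Combine by CRT: x ≡ 22 (mod 23), x ≡ 28 (mod 59), x ≡ 9 (mod 17) ⇒ x ≡ 9291 (mod 23069).

9291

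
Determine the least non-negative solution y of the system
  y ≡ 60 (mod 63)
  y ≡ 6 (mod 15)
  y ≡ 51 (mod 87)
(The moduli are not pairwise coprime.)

3966

gcd(63, 15) = 3 and 3 | (6 − 60), so the pair is consistent; merging gives y ≡ 186 (mod 315), where 315 = lcm(63, 15).
gcd(315, 87) = 3 and 3 | (51 − 186), so the pair is consistent; merging gives y ≡ 3966 (mod 9135), where 9135 = lcm(315, 87).
The solution is unique modulo lcm(63, 15, 87) = 9135.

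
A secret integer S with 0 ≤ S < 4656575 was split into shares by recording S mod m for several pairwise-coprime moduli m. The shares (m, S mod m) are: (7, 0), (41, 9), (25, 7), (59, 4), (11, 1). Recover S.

Combine the congruences pairwise.
From S ≡ 0 (mod 7) write S = 0 + 7t. Substituting into S ≡ 9 (mod 41) gives 7t ≡ 9 (mod 41), and since 7⁻¹ ≡ 6 (mod 41), t ≡ 13. Hence S ≡ 0 + 7·13 = 91 (mod 287).
From S ≡ 91 (mod 287) write S = 91 + 287t. Substituting into S ≡ 7 (mod 25) gives 287t ≡ 16 (mod 25), and since 12⁻¹ ≡ 23 (mod 25), t ≡ 18. Hence S ≡ 91 + 287·18 = 5257 (mod 7175).
From S ≡ 5257 (mod 7175) write S = 5257 + 7175t. Substituting into S ≡ 4 (mod 59) gives 7175t ≡ 57 (mod 59), and since 36⁻¹ ≡ 41 (mod 59), t ≡ 36. Hence S ≡ 5257 + 7175·36 = 263557 (mod 423325).
From S ≡ 263557 (mod 423325) write S = 263557 + 423325t. Substituting into S ≡ 1 (mod 11) gives 423325t ≡ 4 (mod 11), and since 1⁻¹ ≡ 1 (mod 11), t ≡ 4. Hence S ≡ 263557 + 423325·4 = 1956857 (mod 4656575).

1956857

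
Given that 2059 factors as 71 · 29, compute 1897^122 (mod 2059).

Mod 71: 1897 ≡ 51; by Fermat, exponent reduces to 122 mod 70 = 52; 51^52 ≡ 48 (mod 71).
Mod 29: 1897 ≡ 12; by Fermat, exponent reduces to 122 mod 28 = 10; 12^10 ≡ 28 (mod 29).
Combine by CRT: x ≡ 48 (mod 71), x ≡ 28 (mod 29) ⇒ x ≡ 1681 (mod 2059).

1681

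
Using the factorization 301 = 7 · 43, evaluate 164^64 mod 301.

207

Mod 7: 164 ≡ 3; by Fermat, exponent reduces to 64 mod 6 = 4; 3^4 ≡ 4 (mod 7).
Mod 43: 164 ≡ 35; by Fermat, exponent reduces to 64 mod 42 = 22; 35^22 ≡ 35 (mod 43).
Combine by CRT: x ≡ 4 (mod 7), x ≡ 35 (mod 43) ⇒ x ≡ 207 (mod 301).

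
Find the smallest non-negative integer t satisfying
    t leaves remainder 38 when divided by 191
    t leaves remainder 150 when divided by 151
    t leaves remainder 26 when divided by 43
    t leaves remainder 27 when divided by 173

The moduli are pairwise coprime; N = 191·151·43·173 = 214548199.
N/191 = 1123289; 1123289 ≡ 18 (mod 191); 18·138 ≡ 1, so inverse 138.
N/151 = 1420849; 1420849 ≡ 90 (mod 151); 90·99 ≡ 1, so inverse 99.
N/43 = 4989493; 4989493 ≡ 31 (mod 43); 31·25 ≡ 1, so inverse 25.
N/173 = 1240163; 1240163 ≡ 99 (mod 173); 99·7 ≡ 1, so inverse 7.
t ≡ 38·1123289·138 + 150·1420849·99 + 26·4989493·25 + 27·1240163·7 = 30467696423.
30467696423 mod 214548199 = 1852165.

1852165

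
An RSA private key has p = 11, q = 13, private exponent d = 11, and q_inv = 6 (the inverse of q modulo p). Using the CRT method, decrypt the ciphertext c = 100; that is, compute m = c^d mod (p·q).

133

d_p = d mod (p−1) = 11 mod 10 = 1; d_q = d mod (q−1) = 11.
m₁ = c^(d_p) mod p: c ≡ 1 (mod 11), and 1^1 mod 11 = 1.
m₂ = c^(d_q) mod q: c ≡ 9 (mod 13), and 9^11 mod 13 = 3.
h = q_inv·(m₁ − m₂) mod p = 6·(1 − 3) mod 11 = 10.
m = m₂ + h·q = 3 + 10·13 = 133.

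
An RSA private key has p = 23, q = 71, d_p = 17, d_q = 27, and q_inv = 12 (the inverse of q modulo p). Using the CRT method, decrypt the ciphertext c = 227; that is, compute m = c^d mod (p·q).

m₁ = c^(d_p) mod p: c ≡ 20 (mod 23), and 20^17 mod 23 = 7.
m₂ = c^(d_q) mod q: c ≡ 14 (mod 71), and 14^27 mod 71 = 17.
h = q_inv·(m₁ − m₂) mod p = 12·(7 − 17) mod 23 = 18.
m = m₂ + h·q = 17 + 18·71 = 1295.

1295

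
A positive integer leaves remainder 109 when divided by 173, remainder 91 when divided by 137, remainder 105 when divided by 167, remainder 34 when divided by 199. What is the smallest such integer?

368254310

The moduli are pairwise coprime; N = 173·137·167·199 = 787655333.
N/173 = 4552921; 4552921 ≡ 80 (mod 173); 80·93 ≡ 1, so inverse 93.
N/137 = 5749309; 5749309 ≡ 104 (mod 137); 104·83 ≡ 1, so inverse 83.
N/167 = 4716499; 4716499 ≡ 85 (mod 167); 85·112 ≡ 1, so inverse 112.
N/199 = 3958067; 3958067 ≡ 156 (mod 199); 156·37 ≡ 1, so inverse 37.
k ≡ 109·4552921·93 + 91·5749309·83 + 105·4716499·112 + 34·3958067·37 = 150022767580.
150022767580 mod 787655333 = 368254310.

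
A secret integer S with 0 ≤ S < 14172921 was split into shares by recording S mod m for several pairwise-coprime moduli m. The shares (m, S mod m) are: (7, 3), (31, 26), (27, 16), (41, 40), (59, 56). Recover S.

From S ≡ 3 (mod 7) write S = 3 + 7t. Substituting into S ≡ 26 (mod 31) gives 7t ≡ 23 (mod 31), and since 7⁻¹ ≡ 9 (mod 31), t ≡ 21. Hence S ≡ 3 + 7·21 = 150 (mod 217).
From S ≡ 150 (mod 217) write S = 150 + 217t. Substituting into S ≡ 16 (mod 27) gives 217t ≡ 1 (mod 27), and since 1⁻¹ ≡ 1 (mod 27), t ≡ 1. Hence S ≡ 150 + 217·1 = 367 (mod 5859).
From S ≡ 367 (mod 5859) write S = 367 + 5859t. Substituting into S ≡ 40 (mod 41) gives 5859t ≡ 1 (mod 41), and since 37⁻¹ ≡ 10 (mod 41), t ≡ 10. Hence S ≡ 367 + 5859·10 = 58957 (mod 240219).
From S ≡ 58957 (mod 240219) write S = 58957 + 240219t. Substituting into S ≡ 56 (mod 59) gives 240219t ≡ 40 (mod 59), and since 30⁻¹ ≡ 2 (mod 59), t ≡ 21. Hence S ≡ 58957 + 240219·21 = 5103556 (mod 14172921).

5103556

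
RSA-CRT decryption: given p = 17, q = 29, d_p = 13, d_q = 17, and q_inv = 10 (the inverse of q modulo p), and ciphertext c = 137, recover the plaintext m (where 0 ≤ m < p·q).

m₁ = c^(d_p) mod p: c ≡ 1 (mod 17), and 1^13 mod 17 = 1.
m₂ = c^(d_q) mod q: c ≡ 21 (mod 29), and 21^17 mod 29 = 19.
h = q_inv·(m₁ − m₂) mod p = 10·(1 − 19) mod 17 = 7.
m = m₂ + h·q = 19 + 7·29 = 222.

222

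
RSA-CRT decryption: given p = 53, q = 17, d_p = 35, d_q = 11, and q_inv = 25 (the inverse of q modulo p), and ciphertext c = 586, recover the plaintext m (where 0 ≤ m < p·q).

563

m₁ = c^(d_p) mod p: c ≡ 3 (mod 53), and 3^35 mod 53 = 33.
m₂ = c^(d_q) mod q: c ≡ 8 (mod 17), and 8^11 mod 17 = 2.
h = q_inv·(m₁ − m₂) mod p = 25·(33 − 2) mod 53 = 33.
m = m₂ + h·q = 2 + 33·17 = 563.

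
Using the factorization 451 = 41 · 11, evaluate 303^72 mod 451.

Mod 41: 303 ≡ 16; by Fermat, exponent reduces to 72 mod 40 = 32; 16^32 ≡ 10 (mod 41).
Mod 11: 303 ≡ 6; by Fermat, exponent reduces to 72 mod 10 = 2; 6^2 ≡ 3 (mod 11).
Combine by CRT: x ≡ 10 (mod 41), x ≡ 3 (mod 11) ⇒ x ≡ 256 (mod 451).

256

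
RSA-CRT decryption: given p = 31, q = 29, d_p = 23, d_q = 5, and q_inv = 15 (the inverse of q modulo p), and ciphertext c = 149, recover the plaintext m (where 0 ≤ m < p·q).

m₁ = c^(d_p) mod p: c ≡ 25 (mod 31), and 25^23 mod 31 = 5.
m₂ = c^(d_q) mod q: c ≡ 4 (mod 29), and 4^5 mod 29 = 9.
h = q_inv·(m₁ − m₂) mod p = 15·(5 − 9) mod 31 = 2.
m = m₂ + h·q = 9 + 2·29 = 67.

67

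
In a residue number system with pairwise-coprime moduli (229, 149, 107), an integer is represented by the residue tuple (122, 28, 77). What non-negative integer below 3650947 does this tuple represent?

1469615

Combine the congruences pairwise.
From x ≡ 122 (mod 229) write x = 122 + 229t. Substituting into x ≡ 28 (mod 149) gives 229t ≡ 55 (mod 149), and since 80⁻¹ ≡ 95 (mod 149), t ≡ 10. Hence x ≡ 122 + 229·10 = 2412 (mod 34121).
From x ≡ 2412 (mod 34121) write x = 2412 + 34121t. Substituting into x ≡ 77 (mod 107) gives 34121t ≡ 19 (mod 107), and since 95⁻¹ ≡ 98 (mod 107), t ≡ 43. Hence x ≡ 2412 + 34121·43 = 1469615 (mod 3650947).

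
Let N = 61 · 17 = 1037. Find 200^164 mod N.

137

Mod 61: 200 ≡ 17; by Fermat, exponent reduces to 164 mod 60 = 44; 17^44 ≡ 15 (mod 61).
Mod 17: 200 ≡ 13; by Fermat, exponent reduces to 164 mod 16 = 4; 13^4 ≡ 1 (mod 17).
Combine by CRT: x ≡ 15 (mod 61), x ≡ 1 (mod 17) ⇒ x ≡ 137 (mod 1037).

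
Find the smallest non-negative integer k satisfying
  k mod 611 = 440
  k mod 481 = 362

18159

Combine the congruences pairwise.
gcd(611, 481) = 13 and 13 | (362 − 440), so the pair is consistent; merging gives k ≡ 18159 (mod 22607), where 22607 = lcm(611, 481).
The solution is unique modulo lcm(611, 481) = 22607.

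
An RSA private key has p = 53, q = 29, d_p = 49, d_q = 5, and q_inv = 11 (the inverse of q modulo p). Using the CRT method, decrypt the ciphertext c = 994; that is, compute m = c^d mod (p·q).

m₁ = c^(d_p) mod p: c ≡ 40 (mod 53), and 40^49 mod 53 = 11.
m₂ = c^(d_q) mod q: c ≡ 8 (mod 29), and 8^5 mod 29 = 27.
h = q_inv·(m₁ − m₂) mod p = 11·(11 − 27) mod 53 = 36.
m = m₂ + h·q = 27 + 36·29 = 1071.

1071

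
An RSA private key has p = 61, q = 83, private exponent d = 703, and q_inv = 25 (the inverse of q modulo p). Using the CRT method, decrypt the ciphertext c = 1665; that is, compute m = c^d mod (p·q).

d_p = d mod (p−1) = 703 mod 60 = 43; d_q = d mod (q−1) = 47.
m₁ = c^(d_p) mod p: c ≡ 18 (mod 61), and 18^43 mod 61 = 54.
m₂ = c^(d_q) mod q: c ≡ 5 (mod 83), and 5^47 mod 83 = 62.
h = q_inv·(m₁ − m₂) mod p = 25·(54 − 62) mod 61 = 44.
m = m₂ + h·q = 62 + 44·83 = 3714.

3714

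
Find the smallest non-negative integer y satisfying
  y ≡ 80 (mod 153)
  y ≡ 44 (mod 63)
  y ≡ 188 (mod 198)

20582

gcd(153, 63) = 9 and 9 | (44 − 80), so the pair is consistent; merging gives y ≡ 233 (mod 1071), where 1071 = lcm(153, 63).
gcd(1071, 198) = 9 and 9 | (188 − 233), so the pair is consistent; merging gives y ≡ 20582 (mod 23562), where 23562 = lcm(1071, 198).
The solution is unique modulo lcm(153, 63, 198) = 23562.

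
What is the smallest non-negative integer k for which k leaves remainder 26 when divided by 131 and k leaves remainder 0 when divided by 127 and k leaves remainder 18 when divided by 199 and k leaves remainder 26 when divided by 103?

From k ≡ 26 (mod 131) write k = 26 + 131t. Substituting into k ≡ 0 (mod 127) gives 131t ≡ 101 (mod 127), and since 4⁻¹ ≡ 32 (mod 127), t ≡ 57. Hence k ≡ 26 + 131·57 = 7493 (mod 16637).
From k ≡ 7493 (mod 16637) write k = 7493 + 16637t. Substituting into k ≡ 18 (mod 199) gives 16637t ≡ 87 (mod 199), and since 120⁻¹ ≡ 68 (mod 199), t ≡ 145. Hence k ≡ 7493 + 16637·145 = 2419858 (mod 3310763).
From k ≡ 2419858 (mod 3310763) write k = 2419858 + 3310763t. Substituting into k ≡ 26 (mod 103) gives 3310763t ≡ 50 (mod 103), and since 34⁻¹ ≡ 100 (mod 103), t ≡ 56. Hence k ≡ 2419858 + 3310763·56 = 187822586 (mod 341008589).

187822586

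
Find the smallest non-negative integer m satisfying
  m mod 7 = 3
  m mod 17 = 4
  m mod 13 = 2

990

Combine the congruences pairwise.
From m ≡ 3 (mod 7) write m = 3 + 7t. Substituting into m ≡ 4 (mod 17) gives 7t ≡ 1 (mod 17), and since 7⁻¹ ≡ 5 (mod 17), t ≡ 5. Hence m ≡ 3 + 7·5 = 38 (mod 119).
From m ≡ 38 (mod 119) write m = 38 + 119t. Substituting into m ≡ 2 (mod 13) gives 119t ≡ 3 (mod 13), and since 2⁻¹ ≡ 7 (mod 13), t ≡ 8. Hence m ≡ 38 + 119·8 = 990 (mod 1547).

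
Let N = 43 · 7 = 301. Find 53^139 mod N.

81

Mod 43: 53 ≡ 10; by Fermat, exponent reduces to 139 mod 42 = 13; 10^13 ≡ 38 (mod 43).
Mod 7: 53 ≡ 4; by Fermat, exponent reduces to 139 mod 6 = 1; 4^1 ≡ 4 (mod 7).
Combine by CRT: x ≡ 38 (mod 43), x ≡ 4 (mod 7) ⇒ x ≡ 81 (mod 301).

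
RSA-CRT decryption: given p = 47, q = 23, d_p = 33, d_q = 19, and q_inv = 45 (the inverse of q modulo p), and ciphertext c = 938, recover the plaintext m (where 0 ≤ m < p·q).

m₁ = c^(d_p) mod p: c ≡ 45 (mod 47), and 45^33 mod 47 = 10.
m₂ = c^(d_q) mod q: c ≡ 18 (mod 23), and 18^19 mod 23 = 16.
h = q_inv·(m₁ − m₂) mod p = 45·(10 − 16) mod 47 = 12.
m = m₂ + h·q = 16 + 12·23 = 292.

292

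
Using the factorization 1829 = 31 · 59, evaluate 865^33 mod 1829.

1306

Mod 31: 865 ≡ 28; by Fermat, exponent reduces to 33 mod 30 = 3; 28^3 ≡ 4 (mod 31).
Mod 59: 865 ≡ 39; 39^33 ≡ 8 (mod 59).
Combine by CRT: x ≡ 4 (mod 31), x ≡ 8 (mod 59) ⇒ x ≡ 1306 (mod 1829).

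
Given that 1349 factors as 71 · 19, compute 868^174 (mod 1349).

1318

Mod 71: 868 ≡ 16; by Fermat, exponent reduces to 174 mod 70 = 34; 16^34 ≡ 40 (mod 71).
Mod 19: 868 ≡ 13; by Fermat, exponent reduces to 174 mod 18 = 12; 13^12 ≡ 7 (mod 19).
Combine by CRT: x ≡ 40 (mod 71), x ≡ 7 (mod 19) ⇒ x ≡ 1318 (mod 1349).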